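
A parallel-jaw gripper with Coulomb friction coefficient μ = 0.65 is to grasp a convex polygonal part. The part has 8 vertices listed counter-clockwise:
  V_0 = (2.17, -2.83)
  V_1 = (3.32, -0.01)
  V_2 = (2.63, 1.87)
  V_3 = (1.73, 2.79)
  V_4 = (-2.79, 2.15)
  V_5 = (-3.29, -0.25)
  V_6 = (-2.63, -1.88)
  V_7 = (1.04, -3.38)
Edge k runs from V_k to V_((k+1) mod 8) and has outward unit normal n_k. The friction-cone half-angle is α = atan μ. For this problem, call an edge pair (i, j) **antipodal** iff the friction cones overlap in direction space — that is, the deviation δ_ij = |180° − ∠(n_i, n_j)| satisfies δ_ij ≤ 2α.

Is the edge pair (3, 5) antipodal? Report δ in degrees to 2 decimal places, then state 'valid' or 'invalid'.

δ = 76.02°, invalid

α = atan 0.65 = 33.02°;  2α = 66.05°
edge 3: e_3 = (-4.52, -0.64);  n_3 = (-0.1402, +0.9901)
edge 5: e_5 = (+0.66, -1.63);  n_5 = (-0.9269, -0.3753)
∠(n_3, n_5) = 103.98°
δ = |180° − 103.98°| = 76.02°
76.02° > 2α = 66.05°  →  invalid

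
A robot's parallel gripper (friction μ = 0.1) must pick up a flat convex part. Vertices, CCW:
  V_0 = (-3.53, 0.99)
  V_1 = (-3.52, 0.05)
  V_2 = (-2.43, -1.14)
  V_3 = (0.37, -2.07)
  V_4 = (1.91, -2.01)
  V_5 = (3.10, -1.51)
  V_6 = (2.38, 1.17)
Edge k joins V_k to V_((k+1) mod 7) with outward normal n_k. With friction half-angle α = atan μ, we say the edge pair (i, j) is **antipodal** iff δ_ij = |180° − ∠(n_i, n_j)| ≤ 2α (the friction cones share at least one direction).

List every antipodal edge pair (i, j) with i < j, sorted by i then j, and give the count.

α = atan 0.1 = 5.71°;  2α = 11.42°
n_0 = (-0.9999, -0.0106)
n_1 = (-0.7374, -0.6754)
n_2 = (-0.3152, -0.9490)
n_3 = (+0.0389, -0.9992)
n_4 = (+0.3874, -0.9219)
n_5 = (+0.9658, +0.2595)
n_6 = (-0.0304, +0.9995)
  (0,1): δ = 138.12°  ·
  (0,2): δ = 108.98°  ·
  (0,3): δ = 88.38°  ·
  (0,4): δ = 67.82°  ·
  (0,5): δ = 14.43°  ·
  (0,6): δ = 91.14°  ·
  (1,2): δ = 150.86°  ·
  (1,3): δ = 130.26°  ·
  (1,4): δ = 109.70°  ·
  (1,5): δ = 27.45°  ·
  (1,6): δ = 49.26°  ·
  (2,3): δ = 159.40°  ·
  (2,4): δ = 138.84°  ·
  (2,5): δ = 56.59°  ·
  (2,6): δ = 20.12°  ·
  (3,4): δ = 159.44°  ·
  (3,5): δ = 77.19°  ·
  (3,6): δ = 0.49°  ✓
  (4,5): δ = 97.75°  ·
  (4,6): δ = 21.05°  ·
  (5,6): δ = 103.29°  ·
antipodal pairs: 1

count = 1; pairs: (3,6)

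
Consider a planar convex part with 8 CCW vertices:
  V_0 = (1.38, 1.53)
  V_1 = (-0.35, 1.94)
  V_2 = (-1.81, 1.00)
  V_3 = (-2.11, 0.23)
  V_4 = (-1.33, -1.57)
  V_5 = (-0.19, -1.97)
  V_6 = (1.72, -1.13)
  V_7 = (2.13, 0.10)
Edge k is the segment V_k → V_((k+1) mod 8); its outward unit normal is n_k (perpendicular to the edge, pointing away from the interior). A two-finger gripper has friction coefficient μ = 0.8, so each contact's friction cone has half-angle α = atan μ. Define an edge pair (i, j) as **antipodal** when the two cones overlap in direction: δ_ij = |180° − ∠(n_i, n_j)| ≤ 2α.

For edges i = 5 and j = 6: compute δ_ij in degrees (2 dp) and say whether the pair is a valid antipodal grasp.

δ = 132.17°, invalid

α = atan 0.8 = 38.66°;  2α = 77.32°
edge 5: e_5 = (+1.91, +0.84);  n_5 = (+0.4026, -0.9154)
edge 6: e_6 = (+0.41, +1.23);  n_6 = (+0.9487, -0.3162)
∠(n_5, n_6) = 47.83°
δ = |180° − 47.83°| = 132.17°
132.17° > 2α = 77.32°  →  invalid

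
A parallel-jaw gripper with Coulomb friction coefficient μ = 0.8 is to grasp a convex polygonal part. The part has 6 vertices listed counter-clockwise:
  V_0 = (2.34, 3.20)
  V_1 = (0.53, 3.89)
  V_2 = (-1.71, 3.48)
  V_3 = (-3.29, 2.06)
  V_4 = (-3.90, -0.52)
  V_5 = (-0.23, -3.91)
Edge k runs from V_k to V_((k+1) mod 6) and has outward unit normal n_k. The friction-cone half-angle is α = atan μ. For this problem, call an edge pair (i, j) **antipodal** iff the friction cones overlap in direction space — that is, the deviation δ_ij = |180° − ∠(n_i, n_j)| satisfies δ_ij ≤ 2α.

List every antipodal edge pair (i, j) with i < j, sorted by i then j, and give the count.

count = 6; pairs: (0,4), (1,4), (1,5), (2,5), (3,5), (4,5)

α = atan 0.8 = 38.66°;  2α = 77.32°
n_0 = (+0.3562, +0.9344)
n_1 = (-0.1800, +0.9837)
n_2 = (-0.6684, +0.7438)
n_3 = (-0.9732, +0.2301)
n_4 = (-0.6785, -0.7346)
n_5 = (+0.9404, -0.3399)
  (0,1): δ = 148.76°  ·
  (0,2): δ = 117.19°  ·
  (0,3): δ = 82.43°  ·
  (0,4): δ = 21.86°  ✓
  (0,5): δ = 90.99°  ·
  (1,2): δ = 148.43°  ·
  (1,3): δ = 113.67°  ·
  (1,4): δ = 53.10°  ✓
  (1,5): δ = 59.75°  ✓
  (2,3): δ = 145.25°  ·
  (2,4): δ = 84.68°  ·
  (2,5): δ = 28.18°  ✓
  (3,4): δ = 119.43°  ·
  (3,5): δ = 6.57°  ✓
  (4,5): δ = 67.14°  ✓
antipodal pairs: 6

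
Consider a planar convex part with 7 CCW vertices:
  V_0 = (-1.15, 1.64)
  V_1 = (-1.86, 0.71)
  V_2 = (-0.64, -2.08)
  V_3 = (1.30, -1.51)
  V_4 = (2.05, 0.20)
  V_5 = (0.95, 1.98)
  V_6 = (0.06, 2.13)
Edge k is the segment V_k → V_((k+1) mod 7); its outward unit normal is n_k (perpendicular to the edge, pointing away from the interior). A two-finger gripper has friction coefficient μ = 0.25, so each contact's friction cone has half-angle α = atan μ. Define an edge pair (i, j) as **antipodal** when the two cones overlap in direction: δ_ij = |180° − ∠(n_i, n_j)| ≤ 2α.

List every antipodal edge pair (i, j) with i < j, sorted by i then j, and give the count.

count = 4; pairs: (0,3), (1,4), (2,5), (2,6)

α = atan 0.25 = 14.04°;  2α = 28.07°
n_0 = (-0.7948, +0.6068)
n_1 = (-0.9162, -0.4006)
n_2 = (+0.2819, -0.9594)
n_3 = (+0.9158, -0.4017)
n_4 = (+0.8507, +0.5257)
n_5 = (+0.1662, +0.9861)
n_6 = (-0.3753, +0.9269)
  (0,1): δ = 119.02°  ·
  (0,2): δ = 36.27°  ·
  (0,3): δ = 13.68°  ✓
  (0,4): δ = 69.07°  ·
  (0,5): δ = 117.79°  ·
  (0,6): δ = 149.41°  ·
  (1,2): δ = 97.25°  ·
  (1,3): δ = 47.30°  ·
  (1,4): δ = 8.10°  ✓
  (1,5): δ = 56.81°  ·
  (1,6): δ = 88.43°  ·
  (2,3): δ = 130.06°  ·
  (2,4): δ = 74.66°  ·
  (2,5): δ = 25.94°  ✓
  (2,6): δ = 5.67°  ✓
  (3,4): δ = 124.60°  ·
  (3,5): δ = 75.88°  ·
  (3,6): δ = 44.27°  ·
  (4,5): δ = 131.28°  ·
  (4,6): δ = 99.67°  ·
  (5,6): δ = 148.39°  ·
antipodal pairs: 4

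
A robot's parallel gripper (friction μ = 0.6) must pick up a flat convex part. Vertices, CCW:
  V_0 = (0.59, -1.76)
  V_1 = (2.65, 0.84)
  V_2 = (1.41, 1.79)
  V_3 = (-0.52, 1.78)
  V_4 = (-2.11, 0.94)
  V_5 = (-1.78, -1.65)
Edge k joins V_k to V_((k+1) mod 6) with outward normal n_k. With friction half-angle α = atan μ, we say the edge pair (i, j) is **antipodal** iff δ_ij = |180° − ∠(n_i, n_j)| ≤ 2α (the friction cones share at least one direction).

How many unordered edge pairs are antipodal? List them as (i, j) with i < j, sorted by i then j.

count = 7; pairs: (0,2), (0,3), (0,4), (1,4), (1,5), (2,5), (3,5)

α = atan 0.6 = 30.96°;  2α = 61.93°
n_0 = (+0.7838, -0.6210)
n_1 = (+0.6082, +0.7938)
n_2 = (-0.0052, +1.0000)
n_3 = (-0.4671, +0.8842)
n_4 = (-0.9920, -0.1264)
n_5 = (-0.0464, -0.9989)
  (0,1): δ = 89.07°  ·
  (0,2): δ = 51.31°  ✓
  (0,3): δ = 23.76°  ✓
  (0,4): δ = 45.65°  ✓
  (0,5): δ = 125.73°  ·
  (1,2): δ = 142.25°  ·
  (1,3): δ = 114.70°  ·
  (1,4): δ = 45.28°  ✓
  (1,5): δ = 34.80°  ✓
  (2,3): δ = 152.45°  ·
  (2,4): δ = 83.04°  ·
  (2,5): δ = 2.95°  ✓
  (3,4): δ = 110.59°  ·
  (3,5): δ = 30.50°  ✓
  (4,5): δ = 99.92°  ·
antipodal pairs: 7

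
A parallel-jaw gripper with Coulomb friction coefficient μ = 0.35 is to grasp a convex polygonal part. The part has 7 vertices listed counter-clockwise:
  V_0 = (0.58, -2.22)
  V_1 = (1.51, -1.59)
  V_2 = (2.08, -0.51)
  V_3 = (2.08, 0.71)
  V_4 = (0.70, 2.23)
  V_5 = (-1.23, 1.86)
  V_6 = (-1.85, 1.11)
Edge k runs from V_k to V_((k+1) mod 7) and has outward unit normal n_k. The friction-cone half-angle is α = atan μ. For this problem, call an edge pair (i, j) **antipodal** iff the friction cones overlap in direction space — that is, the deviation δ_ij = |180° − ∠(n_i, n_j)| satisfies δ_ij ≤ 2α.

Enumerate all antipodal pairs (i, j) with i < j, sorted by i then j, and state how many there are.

count = 5; pairs: (0,4), (0,5), (1,5), (2,6), (3,6)

α = atan 0.35 = 19.29°;  2α = 38.58°
n_0 = (+0.5608, -0.8279)
n_1 = (+0.8844, -0.4668)
n_2 = (+1.0000, -0.0000)
n_3 = (+0.7404, +0.6722)
n_4 = (-0.1883, +0.9821)
n_5 = (-0.7707, +0.6371)
n_6 = (-0.8078, -0.5895)
  (0,1): δ = 151.94°  ·
  (0,2): δ = 124.11°  ·
  (0,3): δ = 81.88°  ·
  (0,4): δ = 23.26°  ✓
  (0,5): δ = 16.31°  ✓
  (0,6): δ = 92.00°  ·
  (1,2): δ = 152.18°  ·
  (1,3): δ = 109.94°  ·
  (1,4): δ = 51.32°  ·
  (1,5): δ = 11.76°  ✓
  (1,6): δ = 63.94°  ·
  (2,3): δ = 137.76°  ·
  (2,4): δ = 79.15°  ·
  (2,5): δ = 39.58°  ·
  (2,6): δ = 36.12°  ✓
  (3,4): δ = 121.38°  ·
  (3,5): δ = 81.82°  ·
  (3,6): δ = 6.12°  ✓
  (4,5): δ = 140.43°  ·
  (4,6): δ = 64.73°  ·
  (5,6): δ = 104.30°  ·
antipodal pairs: 5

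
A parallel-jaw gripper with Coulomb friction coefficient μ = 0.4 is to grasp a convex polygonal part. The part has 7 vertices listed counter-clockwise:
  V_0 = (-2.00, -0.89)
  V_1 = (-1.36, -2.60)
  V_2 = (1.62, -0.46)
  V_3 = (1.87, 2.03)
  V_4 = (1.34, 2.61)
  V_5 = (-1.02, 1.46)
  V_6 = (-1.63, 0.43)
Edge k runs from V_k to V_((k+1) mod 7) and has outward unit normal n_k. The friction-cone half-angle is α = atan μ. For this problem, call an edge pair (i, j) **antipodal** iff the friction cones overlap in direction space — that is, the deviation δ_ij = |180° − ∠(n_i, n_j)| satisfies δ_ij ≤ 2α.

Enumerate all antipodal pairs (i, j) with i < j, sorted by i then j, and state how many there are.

α = atan 0.4 = 21.80°;  2α = 43.60°
n_0 = (-0.9366, -0.3505)
n_1 = (+0.5833, -0.8123)
n_2 = (+0.9950, -0.0999)
n_3 = (+0.7382, +0.6746)
n_4 = (-0.4380, +0.8990)
n_5 = (-0.8604, +0.5096)
n_6 = (-0.9629, +0.2699)
  (0,1): δ = 74.84°  ·
  (0,2): δ = 26.25°  ✓
  (0,3): δ = 21.90°  ✓
  (0,4): δ = 95.46°  ·
  (0,5): δ = 128.85°  ·
  (0,6): δ = 143.82°  ·
  (1,2): δ = 131.42°  ·
  (1,3): δ = 83.26°  ·
  (1,4): δ = 9.70°  ✓
  (1,5): δ = 23.68°  ✓
  (1,6): δ = 38.66°  ✓
  (2,3): δ = 131.85°  ·
  (2,4): δ = 58.29°  ·
  (2,5): δ = 24.90°  ✓
  (2,6): δ = 9.92°  ✓
  (3,4): δ = 106.44°  ·
  (3,5): δ = 73.06°  ·
  (3,6): δ = 58.08°  ·
  (4,5): δ = 146.61°  ·
  (4,6): δ = 131.64°  ·
  (5,6): δ = 165.02°  ·
antipodal pairs: 7

count = 7; pairs: (0,2), (0,3), (1,4), (1,5), (1,6), (2,5), (2,6)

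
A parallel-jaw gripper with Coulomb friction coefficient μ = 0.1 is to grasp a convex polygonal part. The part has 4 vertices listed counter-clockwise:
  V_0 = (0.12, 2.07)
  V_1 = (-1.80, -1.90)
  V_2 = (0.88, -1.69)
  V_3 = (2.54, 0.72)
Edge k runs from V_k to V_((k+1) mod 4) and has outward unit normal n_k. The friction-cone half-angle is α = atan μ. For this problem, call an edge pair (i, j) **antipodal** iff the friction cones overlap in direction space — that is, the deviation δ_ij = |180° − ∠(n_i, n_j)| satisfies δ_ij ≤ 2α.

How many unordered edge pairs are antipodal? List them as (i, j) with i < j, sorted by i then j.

α = atan 0.1 = 5.71°;  2α = 11.42°
n_0 = (-0.9002, +0.4354)
n_1 = (+0.0781, -0.9969)
n_2 = (+0.8235, -0.5673)
n_3 = (+0.4872, +0.8733)
  (0,1): δ = 59.71°  ·
  (0,2): δ = 8.75°  ✓
  (0,3): δ = 86.65°  ·
  (1,2): δ = 129.04°  ·
  (1,3): δ = 33.64°  ·
  (2,3): δ = 84.60°  ·
antipodal pairs: 1

count = 1; pairs: (0,2)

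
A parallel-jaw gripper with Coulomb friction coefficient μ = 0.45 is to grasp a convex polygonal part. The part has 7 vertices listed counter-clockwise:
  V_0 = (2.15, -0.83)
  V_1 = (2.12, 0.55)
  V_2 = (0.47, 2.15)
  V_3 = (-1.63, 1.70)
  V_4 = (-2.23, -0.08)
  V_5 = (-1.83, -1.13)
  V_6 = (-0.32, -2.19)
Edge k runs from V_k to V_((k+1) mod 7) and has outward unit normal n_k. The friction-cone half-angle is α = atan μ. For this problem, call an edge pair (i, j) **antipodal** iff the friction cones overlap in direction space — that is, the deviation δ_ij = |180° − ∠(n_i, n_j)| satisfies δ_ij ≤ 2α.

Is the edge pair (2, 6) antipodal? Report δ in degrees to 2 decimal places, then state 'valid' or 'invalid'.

α = atan 0.45 = 24.23°;  2α = 48.46°
edge 2: e_2 = (-2.10, -0.45);  n_2 = (-0.2095, +0.9778)
edge 6: e_6 = (+2.47, +1.36);  n_6 = (+0.4823, -0.8760)
∠(n_2, n_6) = 163.26°
δ = |180° − 163.26°| = 16.74°
16.74° ≤ 2α = 48.46°  →  valid

δ = 16.74°, valid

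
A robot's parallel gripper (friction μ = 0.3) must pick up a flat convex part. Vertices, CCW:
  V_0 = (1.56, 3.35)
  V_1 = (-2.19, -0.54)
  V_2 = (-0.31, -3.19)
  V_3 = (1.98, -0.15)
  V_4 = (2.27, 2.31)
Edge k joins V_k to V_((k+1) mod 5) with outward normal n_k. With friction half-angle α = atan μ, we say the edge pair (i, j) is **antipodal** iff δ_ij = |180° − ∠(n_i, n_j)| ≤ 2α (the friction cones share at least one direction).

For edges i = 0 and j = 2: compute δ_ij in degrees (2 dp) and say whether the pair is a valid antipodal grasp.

α = atan 0.3 = 16.70°;  2α = 33.40°
edge 0: e_0 = (-3.75, -3.89);  n_0 = (-0.7199, +0.6940)
edge 2: e_2 = (+2.29, +3.04);  n_2 = (+0.7987, -0.6017)
∠(n_0, n_2) = 173.04°
δ = |180° − 173.04°| = 6.96°
6.96° ≤ 2α = 33.40°  →  valid

δ = 6.96°, valid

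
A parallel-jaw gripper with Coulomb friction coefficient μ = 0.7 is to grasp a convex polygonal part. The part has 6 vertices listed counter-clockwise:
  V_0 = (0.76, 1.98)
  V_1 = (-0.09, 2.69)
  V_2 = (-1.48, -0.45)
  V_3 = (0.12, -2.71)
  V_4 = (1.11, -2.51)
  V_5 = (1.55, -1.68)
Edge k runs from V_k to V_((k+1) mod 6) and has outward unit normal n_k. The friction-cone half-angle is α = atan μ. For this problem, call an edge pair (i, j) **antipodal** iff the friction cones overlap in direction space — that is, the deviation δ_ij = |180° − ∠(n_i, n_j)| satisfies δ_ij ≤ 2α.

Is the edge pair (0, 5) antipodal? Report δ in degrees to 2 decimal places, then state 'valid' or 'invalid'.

δ = 142.05°, invalid

α = atan 0.7 = 34.99°;  2α = 69.98°
edge 0: e_0 = (-0.85, +0.71);  n_0 = (+0.6411, +0.7675)
edge 5: e_5 = (-0.79, +3.66);  n_5 = (+0.9775, +0.2110)
∠(n_0, n_5) = 37.95°
δ = |180° − 37.95°| = 142.05°
142.05° > 2α = 69.98°  →  invalid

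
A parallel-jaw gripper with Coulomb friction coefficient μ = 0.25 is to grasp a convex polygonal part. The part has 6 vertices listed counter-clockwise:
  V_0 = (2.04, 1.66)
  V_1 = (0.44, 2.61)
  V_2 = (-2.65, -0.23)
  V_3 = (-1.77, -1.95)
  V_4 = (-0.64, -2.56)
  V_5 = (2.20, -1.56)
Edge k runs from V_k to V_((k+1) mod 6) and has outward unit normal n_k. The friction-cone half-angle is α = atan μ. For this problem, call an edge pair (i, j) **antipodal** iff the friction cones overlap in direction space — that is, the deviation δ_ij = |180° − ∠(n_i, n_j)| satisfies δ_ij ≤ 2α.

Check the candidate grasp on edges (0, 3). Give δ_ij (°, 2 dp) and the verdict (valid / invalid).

α = atan 0.25 = 14.04°;  2α = 28.07°
edge 0: e_0 = (-1.60, +0.95);  n_0 = (+0.5105, +0.8599)
edge 3: e_3 = (+1.13, -0.61);  n_3 = (-0.4750, -0.8800)
∠(n_0, n_3) = 177.66°
δ = |180° − 177.66°| = 2.34°
2.34° ≤ 2α = 28.07°  →  valid

δ = 2.34°, valid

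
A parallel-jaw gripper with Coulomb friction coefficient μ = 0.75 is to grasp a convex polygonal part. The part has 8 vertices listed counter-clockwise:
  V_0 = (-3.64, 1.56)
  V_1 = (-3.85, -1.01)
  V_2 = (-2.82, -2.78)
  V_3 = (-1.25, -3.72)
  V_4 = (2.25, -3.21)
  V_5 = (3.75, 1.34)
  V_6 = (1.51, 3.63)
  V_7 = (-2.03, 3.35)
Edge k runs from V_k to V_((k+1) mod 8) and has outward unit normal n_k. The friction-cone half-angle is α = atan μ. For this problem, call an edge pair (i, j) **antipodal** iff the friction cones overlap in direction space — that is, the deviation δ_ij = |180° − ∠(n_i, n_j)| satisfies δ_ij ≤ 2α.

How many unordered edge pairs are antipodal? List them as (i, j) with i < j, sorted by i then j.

α = atan 0.75 = 36.87°;  2α = 73.74°
n_0 = (-0.9967, +0.0814)
n_1 = (-0.8643, -0.5030)
n_2 = (-0.5137, -0.8580)
n_3 = (+0.1442, -0.9895)
n_4 = (+0.9497, -0.3131)
n_5 = (+0.7149, +0.6993)
n_6 = (-0.0788, +0.9969)
n_7 = (-0.7435, +0.6687)
  (0,1): δ = 145.13°  ·
  (0,2): δ = 116.24°  ·
  (0,3): δ = 77.04°  ·
  (0,4): δ = 13.57°  ✓
  (0,5): δ = 49.04°  ✓
  (0,6): δ = 99.19°  ·
  (0,7): δ = 142.70°  ·
  (1,2): δ = 151.11°  ·
  (1,3): δ = 111.91°  ·
  (1,4): δ = 48.44°  ✓
  (1,5): δ = 14.17°  ✓
  (1,6): δ = 64.33°  ✓
  (1,7): δ = 107.83°  ·
  (2,3): δ = 140.80°  ·
  (2,4): δ = 77.34°  ·
  (2,5): δ = 14.72°  ✓
  (2,6): δ = 35.43°  ✓
  (2,7): δ = 78.94°  ·
  (3,4): δ = 116.54°  ·
  (3,5): δ = 53.92°  ✓
  (3,6): δ = 3.77°  ✓
  (3,7): δ = 39.74°  ✓
  (4,5): δ = 117.39°  ·
  (4,6): δ = 67.23°  ✓
  (4,7): δ = 23.72°  ✓
  (5,6): δ = 129.85°  ·
  (5,7): δ = 86.34°  ·
  (6,7): δ = 136.49°  ·
antipodal pairs: 12

count = 12; pairs: (0,4), (0,5), (1,4), (1,5), (1,6), (2,5), (2,6), (3,5), (3,6), (3,7), (4,6), (4,7)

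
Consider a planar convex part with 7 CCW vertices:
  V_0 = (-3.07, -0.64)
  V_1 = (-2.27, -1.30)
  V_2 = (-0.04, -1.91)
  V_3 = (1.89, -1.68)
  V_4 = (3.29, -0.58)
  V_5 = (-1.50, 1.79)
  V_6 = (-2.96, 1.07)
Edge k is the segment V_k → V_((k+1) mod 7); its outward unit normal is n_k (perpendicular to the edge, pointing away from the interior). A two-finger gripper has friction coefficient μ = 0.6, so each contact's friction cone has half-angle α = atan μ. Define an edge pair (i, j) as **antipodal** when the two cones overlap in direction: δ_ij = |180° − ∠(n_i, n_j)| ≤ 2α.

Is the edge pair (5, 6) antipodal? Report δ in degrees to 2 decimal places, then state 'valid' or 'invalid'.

δ = 119.93°, invalid

α = atan 0.6 = 30.96°;  2α = 61.93°
edge 5: e_5 = (-1.46, -0.72);  n_5 = (-0.4423, +0.8969)
edge 6: e_6 = (-0.11, -1.71);  n_6 = (-0.9979, +0.0642)
∠(n_5, n_6) = 60.07°
δ = |180° − 60.07°| = 119.93°
119.93° > 2α = 61.93°  →  invalid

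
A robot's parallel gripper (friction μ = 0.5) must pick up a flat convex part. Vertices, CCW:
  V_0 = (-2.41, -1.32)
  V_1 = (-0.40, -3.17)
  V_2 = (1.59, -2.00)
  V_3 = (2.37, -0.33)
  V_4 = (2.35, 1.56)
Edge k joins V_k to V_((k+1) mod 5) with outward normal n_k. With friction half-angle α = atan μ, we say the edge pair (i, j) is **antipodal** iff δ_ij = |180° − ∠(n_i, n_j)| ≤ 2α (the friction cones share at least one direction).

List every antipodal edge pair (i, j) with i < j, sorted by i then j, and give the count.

α = atan 0.5 = 26.57°;  2α = 53.13°
n_0 = (-0.6772, -0.7358)
n_1 = (+0.5068, -0.8620)
n_2 = (+0.9060, -0.4232)
n_3 = (+0.9999, +0.0106)
n_4 = (-0.5177, +0.8556)
  (0,1): δ = 106.92°  ·
  (0,2): δ = 72.41°  ·
  (0,3): δ = 46.77°  ✓
  (0,4): δ = 73.80°  ·
  (1,2): δ = 145.49°  ·
  (1,3): δ = 119.85°  ·
  (1,4): δ = 0.72°  ✓
  (2,3): δ = 154.36°  ·
  (2,4): δ = 33.79°  ✓
  (3,4): δ = 59.43°  ·
antipodal pairs: 3

count = 3; pairs: (0,3), (1,4), (2,4)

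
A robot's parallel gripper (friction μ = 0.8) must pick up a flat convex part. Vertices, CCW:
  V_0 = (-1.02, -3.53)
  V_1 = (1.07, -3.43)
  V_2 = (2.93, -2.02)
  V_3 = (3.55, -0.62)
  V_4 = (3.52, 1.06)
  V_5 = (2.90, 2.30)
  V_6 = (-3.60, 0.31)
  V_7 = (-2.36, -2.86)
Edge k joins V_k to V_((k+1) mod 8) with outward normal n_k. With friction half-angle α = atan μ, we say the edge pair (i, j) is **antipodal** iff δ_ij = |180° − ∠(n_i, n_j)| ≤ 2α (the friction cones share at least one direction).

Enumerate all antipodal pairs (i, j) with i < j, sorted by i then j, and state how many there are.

count = 12; pairs: (0,4), (0,5), (1,5), (1,6), (2,5), (2,6), (3,5), (3,6), (3,7), (4,6), (4,7), (5,7)

α = atan 0.8 = 38.66°;  2α = 77.32°
n_0 = (+0.0478, -0.9989)
n_1 = (+0.6041, -0.7969)
n_2 = (+0.9143, -0.4049)
n_3 = (+0.9998, +0.0179)
n_4 = (+0.8944, +0.4472)
n_5 = (-0.2927, +0.9562)
n_6 = (-0.9313, -0.3643)
n_7 = (-0.4472, -0.8944)
  (0,1): δ = 145.57°  ·
  (0,2): δ = 116.63°  ·
  (0,3): δ = 91.72°  ·
  (0,4): δ = 66.17°  ✓
  (0,5): δ = 14.28°  ✓
  (0,6): δ = 108.62°  ·
  (0,7): δ = 150.70°  ·
  (1,2): δ = 151.05°  ·
  (1,3): δ = 126.14°  ·
  (1,4): δ = 100.60°  ·
  (1,5): δ = 20.14°  ✓
  (1,6): δ = 74.20°  ✓
  (1,7): δ = 116.27°  ·
  (2,3): δ = 155.09°  ·
  (2,4): δ = 129.55°  ·
  (2,5): δ = 49.09°  ✓
  (2,6): δ = 45.25°  ✓
  (2,7): δ = 87.32°  ·
  (3,4): δ = 154.46°  ·
  (3,5): δ = 74.00°  ✓
  (3,6): δ = 20.34°  ✓
  (3,7): δ = 62.41°  ✓
  (4,5): δ = 99.54°  ·
  (4,6): δ = 5.20°  ✓
  (4,7): δ = 36.87°  ✓
  (5,6): δ = 85.66°  ·
  (5,7): δ = 43.59°  ✓
  (6,7): δ = 137.93°  ·
antipodal pairs: 12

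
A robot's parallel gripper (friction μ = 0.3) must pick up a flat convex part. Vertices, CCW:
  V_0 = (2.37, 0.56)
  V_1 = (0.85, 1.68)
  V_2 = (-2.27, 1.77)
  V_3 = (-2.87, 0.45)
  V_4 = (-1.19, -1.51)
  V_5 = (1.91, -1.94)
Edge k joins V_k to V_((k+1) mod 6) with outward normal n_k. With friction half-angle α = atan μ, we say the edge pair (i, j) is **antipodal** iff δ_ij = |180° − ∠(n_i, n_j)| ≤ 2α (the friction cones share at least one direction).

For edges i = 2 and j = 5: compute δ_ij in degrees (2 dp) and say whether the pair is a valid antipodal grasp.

δ = 14.02°, valid

α = atan 0.3 = 16.70°;  2α = 33.40°
edge 2: e_2 = (-0.60, -1.32);  n_2 = (-0.9104, +0.4138)
edge 5: e_5 = (+0.46, +2.50);  n_5 = (+0.9835, -0.1810)
∠(n_2, n_5) = 165.98°
δ = |180° − 165.98°| = 14.02°
14.02° ≤ 2α = 33.40°  →  valid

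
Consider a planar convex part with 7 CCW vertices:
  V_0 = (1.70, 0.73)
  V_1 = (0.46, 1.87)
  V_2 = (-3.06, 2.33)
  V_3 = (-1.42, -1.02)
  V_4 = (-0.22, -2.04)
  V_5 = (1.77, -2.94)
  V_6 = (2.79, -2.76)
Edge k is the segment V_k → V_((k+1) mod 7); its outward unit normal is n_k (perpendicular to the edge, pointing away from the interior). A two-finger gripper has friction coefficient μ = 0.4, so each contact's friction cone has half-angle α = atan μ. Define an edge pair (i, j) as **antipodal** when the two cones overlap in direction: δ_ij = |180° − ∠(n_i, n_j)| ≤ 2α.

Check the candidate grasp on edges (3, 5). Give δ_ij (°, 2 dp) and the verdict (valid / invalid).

δ = 129.63°, invalid

α = atan 0.4 = 21.80°;  2α = 43.60°
edge 3: e_3 = (+1.20, -1.02);  n_3 = (-0.6476, -0.7619)
edge 5: e_5 = (+1.02, +0.18);  n_5 = (+0.1738, -0.9848)
∠(n_3, n_5) = 50.37°
δ = |180° − 50.37°| = 129.63°
129.63° > 2α = 43.60°  →  invalid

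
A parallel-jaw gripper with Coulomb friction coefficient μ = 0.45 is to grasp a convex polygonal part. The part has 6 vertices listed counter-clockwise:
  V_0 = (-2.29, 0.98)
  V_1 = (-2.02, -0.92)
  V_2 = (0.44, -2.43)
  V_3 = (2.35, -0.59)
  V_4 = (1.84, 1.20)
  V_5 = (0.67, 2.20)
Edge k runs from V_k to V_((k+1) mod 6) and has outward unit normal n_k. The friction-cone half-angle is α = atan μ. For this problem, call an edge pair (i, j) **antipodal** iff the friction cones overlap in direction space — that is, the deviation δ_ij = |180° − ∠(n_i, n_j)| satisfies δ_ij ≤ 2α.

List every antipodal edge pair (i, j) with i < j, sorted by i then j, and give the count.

α = atan 0.45 = 24.23°;  2α = 48.46°
n_0 = (-0.9901, -0.1407)
n_1 = (-0.5231, -0.8523)
n_2 = (+0.6938, -0.7202)
n_3 = (+0.9617, +0.2740)
n_4 = (+0.6497, +0.7602)
n_5 = (-0.3811, +0.9245)
  (0,1): δ = 129.63°  ·
  (0,2): δ = 54.16°  ·
  (0,3): δ = 7.82°  ✓
  (0,4): δ = 41.39°  ✓
  (0,5): δ = 104.31°  ·
  (1,2): δ = 104.53°  ·
  (1,3): δ = 42.55°  ✓
  (1,4): δ = 8.98°  ✓
  (1,5): δ = 53.94°  ·
  (2,3): δ = 118.03°  ·
  (2,4): δ = 84.45°  ·
  (2,5): δ = 21.53°  ✓
  (3,4): δ = 146.42°  ·
  (3,5): δ = 83.50°  ·
  (4,5): δ = 117.08°  ·
antipodal pairs: 5

count = 5; pairs: (0,3), (0,4), (1,3), (1,4), (2,5)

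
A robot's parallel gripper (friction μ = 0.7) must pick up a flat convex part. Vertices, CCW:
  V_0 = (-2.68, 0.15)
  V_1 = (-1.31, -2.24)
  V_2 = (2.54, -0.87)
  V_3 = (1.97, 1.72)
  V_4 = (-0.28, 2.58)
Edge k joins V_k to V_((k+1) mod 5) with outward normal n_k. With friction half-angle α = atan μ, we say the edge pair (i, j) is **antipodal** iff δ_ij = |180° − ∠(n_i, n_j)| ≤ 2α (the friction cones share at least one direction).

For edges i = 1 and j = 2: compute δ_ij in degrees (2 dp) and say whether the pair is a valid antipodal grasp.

δ = 97.18°, invalid

α = atan 0.7 = 34.99°;  2α = 69.98°
edge 1: e_1 = (+3.85, +1.37);  n_1 = (+0.3353, -0.9421)
edge 2: e_2 = (-0.57, +2.59);  n_2 = (+0.9766, +0.2149)
∠(n_1, n_2) = 82.82°
δ = |180° − 82.82°| = 97.18°
97.18° > 2α = 69.98°  →  invalid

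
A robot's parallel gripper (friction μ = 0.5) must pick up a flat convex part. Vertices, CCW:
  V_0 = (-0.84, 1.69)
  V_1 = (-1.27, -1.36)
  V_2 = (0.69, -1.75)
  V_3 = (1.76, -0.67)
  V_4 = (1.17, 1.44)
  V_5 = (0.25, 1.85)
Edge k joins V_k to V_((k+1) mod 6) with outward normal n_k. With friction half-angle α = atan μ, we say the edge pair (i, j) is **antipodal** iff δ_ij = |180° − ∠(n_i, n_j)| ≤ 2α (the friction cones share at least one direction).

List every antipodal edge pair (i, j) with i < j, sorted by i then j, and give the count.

count = 5; pairs: (0,2), (0,3), (1,4), (1,5), (2,5)

α = atan 0.5 = 26.57°;  2α = 53.13°
n_0 = (-0.9902, +0.1396)
n_1 = (-0.1952, -0.9808)
n_2 = (+0.7104, -0.7038)
n_3 = (+0.9631, +0.2693)
n_4 = (+0.4071, +0.9134)
n_5 = (-0.1452, +0.9894)
  (0,1): δ = 93.23°  ·
  (0,2): δ = 36.71°  ✓
  (0,3): δ = 23.65°  ✓
  (0,4): δ = 74.00°  ·
  (0,5): δ = 106.38°  ·
  (1,2): δ = 123.48°  ·
  (1,3): δ = 63.12°  ·
  (1,4): δ = 12.77°  ✓
  (1,5): δ = 19.60°  ✓
  (2,3): δ = 119.64°  ·
  (2,4): δ = 69.29°  ·
  (2,5): δ = 36.92°  ✓
  (3,4): δ = 129.64°  ·
  (3,5): δ = 97.27°  ·
  (4,5): δ = 147.63°  ·
antipodal pairs: 5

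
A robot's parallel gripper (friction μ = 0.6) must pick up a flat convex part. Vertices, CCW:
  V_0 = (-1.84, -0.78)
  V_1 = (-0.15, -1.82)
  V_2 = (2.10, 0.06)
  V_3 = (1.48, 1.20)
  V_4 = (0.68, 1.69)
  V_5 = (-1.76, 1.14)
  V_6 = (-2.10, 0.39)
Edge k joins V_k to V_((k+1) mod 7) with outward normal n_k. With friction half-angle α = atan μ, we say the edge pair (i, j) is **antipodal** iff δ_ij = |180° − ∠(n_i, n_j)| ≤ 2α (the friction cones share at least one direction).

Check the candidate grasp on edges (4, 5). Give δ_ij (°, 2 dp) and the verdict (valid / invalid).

α = atan 0.6 = 30.96°;  2α = 61.93°
edge 4: e_4 = (-2.44, -0.55);  n_4 = (-0.2199, +0.9755)
edge 5: e_5 = (-0.34, -0.75);  n_5 = (-0.9108, +0.4129)
∠(n_4, n_5) = 52.91°
δ = |180° − 52.91°| = 127.09°
127.09° > 2α = 61.93°  →  invalid

δ = 127.09°, invalid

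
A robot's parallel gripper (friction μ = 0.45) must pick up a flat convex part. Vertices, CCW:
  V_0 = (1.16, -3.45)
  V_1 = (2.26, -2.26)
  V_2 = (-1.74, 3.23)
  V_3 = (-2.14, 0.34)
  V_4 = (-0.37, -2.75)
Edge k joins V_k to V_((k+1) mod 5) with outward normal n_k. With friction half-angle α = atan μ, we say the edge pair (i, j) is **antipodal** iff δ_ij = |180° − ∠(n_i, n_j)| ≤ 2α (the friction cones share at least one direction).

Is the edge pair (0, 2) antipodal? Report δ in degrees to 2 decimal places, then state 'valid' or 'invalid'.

δ = 34.87°, valid

α = atan 0.45 = 24.23°;  2α = 48.46°
edge 0: e_0 = (+1.10, +1.19);  n_0 = (+0.7343, -0.6788)
edge 2: e_2 = (-0.40, -2.89);  n_2 = (-0.9906, +0.1371)
∠(n_0, n_2) = 145.13°
δ = |180° − 145.13°| = 34.87°
34.87° ≤ 2α = 48.46°  →  valid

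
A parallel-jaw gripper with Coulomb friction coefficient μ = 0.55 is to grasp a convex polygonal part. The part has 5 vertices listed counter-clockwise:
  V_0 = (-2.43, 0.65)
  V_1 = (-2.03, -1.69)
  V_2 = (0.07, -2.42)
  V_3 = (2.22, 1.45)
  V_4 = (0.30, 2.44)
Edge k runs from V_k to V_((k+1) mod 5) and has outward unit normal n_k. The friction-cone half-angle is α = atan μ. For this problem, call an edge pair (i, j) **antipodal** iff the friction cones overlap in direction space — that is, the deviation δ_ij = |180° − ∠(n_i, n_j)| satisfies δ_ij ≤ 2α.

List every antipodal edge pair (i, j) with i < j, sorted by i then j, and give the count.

count = 5; pairs: (0,2), (0,3), (1,3), (1,4), (2,4)

α = atan 0.55 = 28.81°;  2α = 57.62°
n_0 = (-0.9857, -0.1685)
n_1 = (-0.3283, -0.9446)
n_2 = (+0.8742, -0.4856)
n_3 = (+0.4583, +0.8888)
n_4 = (-0.5483, +0.8363)
  (0,1): δ = 118.87°  ·
  (0,2): δ = 38.75°  ✓
  (0,3): δ = 53.02°  ✓
  (0,4): δ = 113.55°  ·
  (1,2): δ = 99.89°  ·
  (1,3): δ = 8.11°  ✓
  (1,4): δ = 52.42°  ✓
  (2,3): δ = 88.22°  ·
  (2,4): δ = 27.69°  ✓
  (3,4): δ = 119.47°  ·
antipodal pairs: 5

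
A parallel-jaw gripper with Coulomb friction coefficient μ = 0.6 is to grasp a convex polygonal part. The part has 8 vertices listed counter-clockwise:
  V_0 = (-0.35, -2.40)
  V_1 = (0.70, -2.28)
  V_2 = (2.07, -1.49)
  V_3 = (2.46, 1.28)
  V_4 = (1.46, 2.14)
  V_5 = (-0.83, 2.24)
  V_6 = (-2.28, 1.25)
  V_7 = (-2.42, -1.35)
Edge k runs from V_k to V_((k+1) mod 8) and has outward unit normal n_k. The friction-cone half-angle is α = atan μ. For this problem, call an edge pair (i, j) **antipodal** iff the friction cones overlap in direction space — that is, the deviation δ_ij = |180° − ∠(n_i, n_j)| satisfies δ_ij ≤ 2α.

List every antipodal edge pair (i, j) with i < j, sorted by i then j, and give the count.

count = 12; pairs: (0,3), (0,4), (0,5), (1,4), (1,5), (1,6), (2,5), (2,6), (3,6), (3,7), (4,7), (5,7)

α = atan 0.6 = 30.96°;  2α = 61.93°
n_0 = (+0.1135, -0.9935)
n_1 = (+0.4995, -0.8663)
n_2 = (+0.9902, -0.1394)
n_3 = (+0.6520, +0.7582)
n_4 = (+0.0436, +0.9990)
n_5 = (-0.5639, +0.8259)
n_6 = (-0.9986, +0.0538)
n_7 = (-0.4524, -0.8918)
  (0,1): δ = 156.55°  ·
  (0,2): δ = 104.53°  ·
  (0,3): δ = 47.22°  ✓
  (0,4): δ = 9.02°  ✓
  (0,5): δ = 27.80°  ✓
  (0,6): δ = 80.40°  ·
  (0,7): δ = 146.58°  ·
  (1,2): δ = 127.98°  ·
  (1,3): δ = 70.67°  ·
  (1,4): δ = 32.47°  ✓
  (1,5): δ = 4.35°  ✓
  (1,6): δ = 56.95°  ✓
  (1,7): δ = 123.13°  ·
  (2,3): δ = 122.68°  ·
  (2,4): δ = 84.49°  ·
  (2,5): δ = 47.66°  ✓
  (2,6): δ = 4.93°  ✓
  (2,7): δ = 71.12°  ·
  (3,4): δ = 141.80°  ·
  (3,5): δ = 104.98°  ·
  (3,6): δ = 52.39°  ✓
  (3,7): δ = 13.80°  ✓
  (4,5): δ = 143.18°  ·
  (4,6): δ = 90.58°  ·
  (4,7): δ = 24.40°  ✓
  (5,6): δ = 127.41°  ·
  (5,7): δ = 61.22°  ✓
  (6,7): δ = 113.81°  ·
antipodal pairs: 12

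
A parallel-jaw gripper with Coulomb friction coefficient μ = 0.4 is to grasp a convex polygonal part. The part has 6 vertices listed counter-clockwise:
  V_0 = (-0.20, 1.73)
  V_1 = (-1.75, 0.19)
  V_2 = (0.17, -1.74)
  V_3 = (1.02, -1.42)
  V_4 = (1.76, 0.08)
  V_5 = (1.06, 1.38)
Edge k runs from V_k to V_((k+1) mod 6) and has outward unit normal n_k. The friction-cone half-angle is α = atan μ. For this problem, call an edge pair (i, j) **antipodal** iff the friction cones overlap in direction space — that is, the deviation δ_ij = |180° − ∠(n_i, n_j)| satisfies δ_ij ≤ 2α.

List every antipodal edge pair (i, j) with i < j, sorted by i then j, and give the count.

count = 5; pairs: (0,2), (0,3), (1,4), (1,5), (2,5)

α = atan 0.4 = 21.80°;  2α = 43.60°
n_0 = (-0.7048, +0.7094)
n_1 = (-0.7089, -0.7053)
n_2 = (+0.3523, -0.9359)
n_3 = (+0.8968, -0.4424)
n_4 = (+0.8805, +0.4741)
n_5 = (+0.2676, +0.9635)
  (0,1): δ = 89.96°  ·
  (0,2): δ = 24.18°  ✓
  (0,3): δ = 18.93°  ✓
  (0,4): δ = 73.49°  ·
  (0,5): δ = 119.66°  ·
  (1,2): δ = 114.22°  ·
  (1,3): δ = 71.11°  ·
  (1,4): δ = 16.55°  ✓
  (1,5): δ = 29.62°  ✓
  (2,3): δ = 136.89°  ·
  (2,4): δ = 82.33°  ·
  (2,5): δ = 36.15°  ✓
  (3,4): δ = 125.44°  ·
  (3,5): δ = 79.27°  ·
  (4,5): δ = 133.82°  ·
antipodal pairs: 5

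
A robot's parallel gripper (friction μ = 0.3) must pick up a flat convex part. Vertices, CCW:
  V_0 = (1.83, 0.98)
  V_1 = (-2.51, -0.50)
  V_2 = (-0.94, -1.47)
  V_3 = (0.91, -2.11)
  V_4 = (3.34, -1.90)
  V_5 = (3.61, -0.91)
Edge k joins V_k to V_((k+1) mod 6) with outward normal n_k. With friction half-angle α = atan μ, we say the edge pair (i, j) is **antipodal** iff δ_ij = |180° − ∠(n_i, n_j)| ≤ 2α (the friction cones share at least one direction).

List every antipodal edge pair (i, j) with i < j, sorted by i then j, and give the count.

α = atan 0.3 = 16.70°;  2α = 33.40°
n_0 = (-0.3228, +0.9465)
n_1 = (-0.5256, -0.8507)
n_2 = (-0.3269, -0.9450)
n_3 = (+0.0861, -0.9963)
n_4 = (+0.9648, -0.2631)
n_5 = (+0.7280, +0.6856)
  (0,1): δ = 50.54°  ·
  (0,2): δ = 37.91°  ·
  (0,3): δ = 13.89°  ✓
  (0,4): δ = 55.91°  ·
  (0,5): δ = 114.45°  ·
  (1,2): δ = 167.37°  ·
  (1,3): δ = 143.35°  ·
  (1,4): δ = 73.55°  ·
  (1,5): δ = 15.01°  ✓
  (2,3): δ = 155.98°  ·
  (2,4): δ = 86.17°  ·
  (2,5): δ = 27.63°  ✓
  (3,4): δ = 110.19°  ·
  (3,5): δ = 51.66°  ·
  (4,5): δ = 121.46°  ·
antipodal pairs: 3

count = 3; pairs: (0,3), (1,5), (2,5)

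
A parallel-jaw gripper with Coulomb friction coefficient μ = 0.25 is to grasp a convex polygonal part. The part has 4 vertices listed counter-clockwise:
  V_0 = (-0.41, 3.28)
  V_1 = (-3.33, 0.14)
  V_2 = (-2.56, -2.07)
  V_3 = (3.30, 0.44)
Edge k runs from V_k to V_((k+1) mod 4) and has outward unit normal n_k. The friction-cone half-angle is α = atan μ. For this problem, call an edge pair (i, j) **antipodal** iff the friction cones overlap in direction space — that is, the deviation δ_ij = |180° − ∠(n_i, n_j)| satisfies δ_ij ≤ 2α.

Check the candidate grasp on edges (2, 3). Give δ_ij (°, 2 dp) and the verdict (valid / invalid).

δ = 60.62°, invalid

α = atan 0.25 = 14.04°;  2α = 28.07°
edge 2: e_2 = (+5.86, +2.51);  n_2 = (+0.3937, -0.9192)
edge 3: e_3 = (-3.71, +2.84);  n_3 = (+0.6078, +0.7941)
∠(n_2, n_3) = 119.38°
δ = |180° − 119.38°| = 60.62°
60.62° > 2α = 28.07°  →  invalid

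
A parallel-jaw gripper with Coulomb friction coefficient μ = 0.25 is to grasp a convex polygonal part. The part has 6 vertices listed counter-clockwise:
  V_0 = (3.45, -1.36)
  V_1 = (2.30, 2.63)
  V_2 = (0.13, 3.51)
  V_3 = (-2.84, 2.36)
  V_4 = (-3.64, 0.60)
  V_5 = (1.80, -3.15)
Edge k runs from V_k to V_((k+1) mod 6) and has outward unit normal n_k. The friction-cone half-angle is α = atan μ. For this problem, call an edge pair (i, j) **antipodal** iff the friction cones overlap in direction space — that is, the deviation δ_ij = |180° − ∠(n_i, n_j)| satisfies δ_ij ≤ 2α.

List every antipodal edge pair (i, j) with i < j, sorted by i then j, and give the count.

α = atan 0.25 = 14.04°;  2α = 28.07°
n_0 = (+0.9609, +0.2769)
n_1 = (+0.3758, +0.9267)
n_2 = (-0.3611, +0.9325)
n_3 = (-0.9104, +0.4138)
n_4 = (-0.5676, -0.8233)
n_5 = (+0.7353, -0.6778)
  (0,1): δ = 128.15°  ·
  (0,2): δ = 84.91°  ·
  (0,3): δ = 40.52°  ·
  (0,4): δ = 39.34°  ·
  (0,5): δ = 121.25°  ·
  (1,2): δ = 136.76°  ·
  (1,3): δ = 92.37°  ·
  (1,4): δ = 12.51°  ✓
  (1,5): δ = 69.40°  ·
  (2,3): δ = 135.61°  ·
  (2,4): δ = 55.75°  ·
  (2,5): δ = 26.16°  ✓
  (3,4): δ = 100.14°  ·
  (3,5): δ = 18.23°  ✓
  (4,5): δ = 98.09°  ·
antipodal pairs: 3

count = 3; pairs: (1,4), (2,5), (3,5)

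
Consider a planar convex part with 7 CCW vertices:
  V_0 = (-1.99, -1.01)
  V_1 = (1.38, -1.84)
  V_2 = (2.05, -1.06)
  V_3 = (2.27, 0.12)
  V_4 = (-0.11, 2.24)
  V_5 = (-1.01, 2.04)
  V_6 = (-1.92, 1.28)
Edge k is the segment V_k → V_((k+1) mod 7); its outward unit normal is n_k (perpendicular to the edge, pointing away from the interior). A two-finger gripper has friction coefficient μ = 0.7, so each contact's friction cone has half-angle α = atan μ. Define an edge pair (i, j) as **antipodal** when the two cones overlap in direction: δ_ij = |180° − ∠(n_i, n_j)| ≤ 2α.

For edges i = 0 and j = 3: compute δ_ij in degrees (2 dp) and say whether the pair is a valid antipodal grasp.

δ = 27.86°, valid

α = atan 0.7 = 34.99°;  2α = 69.98°
edge 0: e_0 = (+3.37, -0.83);  n_0 = (-0.2391, -0.9710)
edge 3: e_3 = (-2.38, +2.12);  n_3 = (+0.6651, +0.7467)
∠(n_0, n_3) = 152.14°
δ = |180° − 152.14°| = 27.86°
27.86° ≤ 2α = 69.98°  →  valid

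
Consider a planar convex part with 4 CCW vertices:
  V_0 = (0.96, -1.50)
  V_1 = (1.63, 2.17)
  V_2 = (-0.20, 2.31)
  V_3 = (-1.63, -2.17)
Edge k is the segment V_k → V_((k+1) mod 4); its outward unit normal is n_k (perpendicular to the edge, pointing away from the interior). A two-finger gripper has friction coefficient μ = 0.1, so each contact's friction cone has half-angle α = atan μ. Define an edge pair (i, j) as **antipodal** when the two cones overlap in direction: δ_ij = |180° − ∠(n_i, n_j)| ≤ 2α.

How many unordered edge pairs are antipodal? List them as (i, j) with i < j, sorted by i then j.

α = atan 0.1 = 5.71°;  2α = 11.42°
n_0 = (+0.9837, -0.1796)
n_1 = (+0.0763, +0.9971)
n_2 = (-0.9526, +0.3041)
n_3 = (+0.2504, -0.9681)
  (0,1): δ = 84.03°  ·
  (0,2): δ = 7.36°  ✓
  (0,3): δ = 114.85°  ·
  (1,2): δ = 103.33°  ·
  (1,3): δ = 18.88°  ·
  (2,3): δ = 57.79°  ·
antipodal pairs: 1

count = 1; pairs: (0,2)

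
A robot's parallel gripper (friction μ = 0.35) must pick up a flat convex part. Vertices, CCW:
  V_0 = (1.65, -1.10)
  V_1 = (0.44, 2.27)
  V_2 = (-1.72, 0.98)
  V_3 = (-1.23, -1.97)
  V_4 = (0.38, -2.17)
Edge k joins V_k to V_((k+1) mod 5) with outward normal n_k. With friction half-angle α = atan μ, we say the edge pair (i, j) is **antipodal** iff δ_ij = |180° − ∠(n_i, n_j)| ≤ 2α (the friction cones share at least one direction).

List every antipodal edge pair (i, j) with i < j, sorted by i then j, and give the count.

count = 3; pairs: (0,2), (1,3), (1,4)

α = atan 0.35 = 19.29°;  2α = 38.58°
n_0 = (+0.9412, +0.3379)
n_1 = (-0.5127, +0.8585)
n_2 = (-0.9865, -0.1639)
n_3 = (-0.1233, -0.9924)
n_4 = (+0.6443, -0.7648)
  (0,1): δ = 78.90°  ·
  (0,2): δ = 10.32°  ✓
  (0,3): δ = 63.17°  ·
  (0,4): δ = 110.36°  ·
  (1,2): δ = 111.42°  ·
  (1,3): δ = 37.93°  ✓
  (1,4): δ = 9.27°  ✓
  (2,3): δ = 106.51°  ·
  (2,4): δ = 59.32°  ·
  (3,4): δ = 132.80°  ·
antipodal pairs: 3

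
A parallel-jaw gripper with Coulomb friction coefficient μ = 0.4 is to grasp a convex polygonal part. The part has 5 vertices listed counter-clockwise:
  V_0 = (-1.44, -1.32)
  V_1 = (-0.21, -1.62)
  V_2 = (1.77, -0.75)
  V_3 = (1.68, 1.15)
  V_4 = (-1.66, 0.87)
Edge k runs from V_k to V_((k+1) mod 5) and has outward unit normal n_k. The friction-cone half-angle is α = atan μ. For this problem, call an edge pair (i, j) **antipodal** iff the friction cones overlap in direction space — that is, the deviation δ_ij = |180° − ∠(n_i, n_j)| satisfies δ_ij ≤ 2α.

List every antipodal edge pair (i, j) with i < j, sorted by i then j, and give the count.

count = 3; pairs: (0,3), (1,3), (2,4)

α = atan 0.4 = 21.80°;  2α = 43.60°
n_0 = (-0.2370, -0.9715)
n_1 = (+0.4023, -0.9155)
n_2 = (+0.9989, +0.0473)
n_3 = (-0.0835, +0.9965)
n_4 = (-0.9950, -0.1000)
  (0,1): δ = 142.57°  ·
  (0,2): δ = 73.58°  ·
  (0,3): δ = 18.50°  ✓
  (0,4): δ = 109.44°  ·
  (1,2): δ = 111.01°  ·
  (1,3): δ = 18.93°  ✓
  (1,4): δ = 72.02°  ·
  (2,3): δ = 87.92°  ·
  (2,4): δ = 3.02°  ✓
  (3,4): δ = 89.06°  ·
antipodal pairs: 3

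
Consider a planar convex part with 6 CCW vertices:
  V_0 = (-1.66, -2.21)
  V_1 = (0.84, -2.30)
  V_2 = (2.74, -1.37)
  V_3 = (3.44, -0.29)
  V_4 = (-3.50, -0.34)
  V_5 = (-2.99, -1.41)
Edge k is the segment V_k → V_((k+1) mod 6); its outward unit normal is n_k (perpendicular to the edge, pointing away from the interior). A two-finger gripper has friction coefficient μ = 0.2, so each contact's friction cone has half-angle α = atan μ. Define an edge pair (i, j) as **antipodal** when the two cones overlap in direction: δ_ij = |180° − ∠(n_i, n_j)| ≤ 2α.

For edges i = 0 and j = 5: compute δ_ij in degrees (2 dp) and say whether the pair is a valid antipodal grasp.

δ = 151.03°, invalid

α = atan 0.2 = 11.31°;  2α = 22.62°
edge 0: e_0 = (+2.50, -0.09);  n_0 = (-0.0360, -0.9994)
edge 5: e_5 = (+1.33, -0.80);  n_5 = (-0.5154, -0.8569)
∠(n_0, n_5) = 28.97°
δ = |180° − 28.97°| = 151.03°
151.03° > 2α = 22.62°  →  invalid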